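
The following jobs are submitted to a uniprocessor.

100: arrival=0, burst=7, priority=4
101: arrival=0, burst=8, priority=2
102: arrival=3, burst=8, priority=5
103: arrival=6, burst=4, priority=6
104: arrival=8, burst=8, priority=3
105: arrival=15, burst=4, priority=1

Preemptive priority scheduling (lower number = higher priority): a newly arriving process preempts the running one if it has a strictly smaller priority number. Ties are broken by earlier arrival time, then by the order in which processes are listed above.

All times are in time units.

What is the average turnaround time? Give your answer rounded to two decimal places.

Gantt: | 101 0-8 | 104 8-15 | 105 15-19 | 104 19-20 | 100 20-27 | 102 27-35 | 103 35-39 |
Completion: 100=27  101=8  102=35  103=39  104=20  105=19
Turnaround times: 100=27, 101=8, 102=32, 103=33, 104=12, 105=4
Average turnaround = (27+8+32+33+12+4) / 6 = 116/6 = 19.33

19.33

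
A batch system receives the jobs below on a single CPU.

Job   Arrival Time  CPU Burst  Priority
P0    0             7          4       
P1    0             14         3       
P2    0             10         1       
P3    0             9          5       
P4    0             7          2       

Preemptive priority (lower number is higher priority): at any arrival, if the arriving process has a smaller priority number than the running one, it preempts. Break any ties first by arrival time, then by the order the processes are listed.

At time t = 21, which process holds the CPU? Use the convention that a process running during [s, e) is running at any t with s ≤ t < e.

P1

Timeline: | P2 0-10 | P4 10-17 | P1 17-31 | P0 31-38 | P3 38-47 |
Completion: P0=38  P1=31  P2=10  P3=47  P4=17
Turnaround (C−A): P0=38  P1=31  P2=10  P3=47  P4=17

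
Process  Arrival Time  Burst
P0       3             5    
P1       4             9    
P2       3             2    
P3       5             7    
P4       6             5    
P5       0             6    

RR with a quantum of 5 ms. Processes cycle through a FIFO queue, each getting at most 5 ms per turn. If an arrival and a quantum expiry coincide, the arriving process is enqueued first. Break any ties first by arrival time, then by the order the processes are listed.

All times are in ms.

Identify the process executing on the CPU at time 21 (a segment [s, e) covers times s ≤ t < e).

Timeline: | P5 0-5 | P0 5-10 | P2 10-12 | P1 12-17 | P3 17-22 | P5 22-23 | P4 23-28 | P1 28-32 | P3 32-34 |
Completion: P0=10  P1=32  P2=12  P3=34  P4=28  P5=23

P3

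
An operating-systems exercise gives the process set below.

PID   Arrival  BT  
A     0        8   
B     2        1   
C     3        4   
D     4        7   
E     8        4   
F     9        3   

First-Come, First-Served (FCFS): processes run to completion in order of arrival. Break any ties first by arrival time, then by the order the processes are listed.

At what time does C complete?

13

Timeline: | A 0-8 | B 8-9 | C 9-13 | D 13-20 | E 20-24 | F 24-27 |
Completion: A=8  B=9  C=13  D=20  E=24  F=27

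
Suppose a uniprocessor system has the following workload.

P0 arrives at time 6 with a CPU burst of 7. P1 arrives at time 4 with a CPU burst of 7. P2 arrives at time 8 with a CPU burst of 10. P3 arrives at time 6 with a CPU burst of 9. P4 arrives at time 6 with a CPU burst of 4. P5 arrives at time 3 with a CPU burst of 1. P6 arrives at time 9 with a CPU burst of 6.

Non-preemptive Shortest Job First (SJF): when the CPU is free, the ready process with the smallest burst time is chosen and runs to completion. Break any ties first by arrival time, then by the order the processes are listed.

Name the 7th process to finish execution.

P2

Gantt: | idle 0-3 | P5 3-4 | P1 4-11 | P4 11-15 | P6 15-21 | P0 21-28 | P3 28-37 | P2 37-47 |
Completion: P0=28  P1=11  P2=47  P3=37  P4=15  P5=4  P6=21
Turnaround (C−A): P0=22  P1=7  P2=39  P3=31  P4=9  P5=1  P6=12
Finish order: P5 → P1 → P4 → P6 → P0 → P3 → P2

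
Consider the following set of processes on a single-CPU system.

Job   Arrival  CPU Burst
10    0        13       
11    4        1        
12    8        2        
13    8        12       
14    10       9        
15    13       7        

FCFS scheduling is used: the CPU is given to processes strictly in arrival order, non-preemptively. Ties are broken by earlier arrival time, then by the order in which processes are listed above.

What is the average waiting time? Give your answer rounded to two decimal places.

Gantt: | 10 0-13 | 11 13-14 | 12 14-16 | 13 16-28 | 14 28-37 | 15 37-44 |
Completion: 10=13  11=14  12=16  13=28  14=37  15=44
Waiting times: 10=0, 11=9, 12=6, 13=8, 14=18, 15=24
Average waiting = (0+9+6+8+18+24) / 6 = 65/6 = 10.83

10.83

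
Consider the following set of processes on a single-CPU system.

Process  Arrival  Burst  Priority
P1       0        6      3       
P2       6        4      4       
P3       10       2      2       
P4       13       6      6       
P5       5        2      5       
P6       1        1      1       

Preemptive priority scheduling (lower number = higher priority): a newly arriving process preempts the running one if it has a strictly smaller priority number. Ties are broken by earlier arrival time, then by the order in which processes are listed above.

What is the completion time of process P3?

Gantt: | P1 0-1 | P6 1-2 | P1 2-7 | P2 7-10 | P3 10-12 | P2 12-13 | P5 13-15 | P4 15-21 |
Completion: P1=7  P2=13  P3=12  P4=21  P5=15  P6=2
Turnaround (C−A): P1=7  P2=7  P3=2  P4=8  P5=10  P6=1

12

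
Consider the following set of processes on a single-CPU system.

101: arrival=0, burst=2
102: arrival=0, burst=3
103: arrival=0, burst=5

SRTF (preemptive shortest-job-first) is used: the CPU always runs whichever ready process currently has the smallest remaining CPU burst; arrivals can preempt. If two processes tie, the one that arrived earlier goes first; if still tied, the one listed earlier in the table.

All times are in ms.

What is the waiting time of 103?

5

Schedule: | 101 0-2 | 102 2-5 | 103 5-10 |
Completion: 101=2  102=5  103=10
Turnaround (C−A): 101=2  102=5  103=10
Waiting(103) = turnaround − burst = 10 − 5 = 5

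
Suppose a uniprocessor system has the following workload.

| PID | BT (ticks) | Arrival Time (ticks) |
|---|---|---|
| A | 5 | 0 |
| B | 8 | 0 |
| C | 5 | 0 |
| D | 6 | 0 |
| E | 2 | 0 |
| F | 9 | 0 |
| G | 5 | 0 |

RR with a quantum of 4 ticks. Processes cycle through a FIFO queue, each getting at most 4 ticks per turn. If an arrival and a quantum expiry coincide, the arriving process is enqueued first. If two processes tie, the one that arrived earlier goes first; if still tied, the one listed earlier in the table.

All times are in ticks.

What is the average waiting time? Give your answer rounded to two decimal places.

25.86

Gantt: | A 0-4 | B 4-8 | C 8-12 | D 12-16 | E 16-18 | F 18-22 | G 22-26 | A 26-27 | B 27-31 | C 31-32 | D 32-34 | F 34-38 | G 38-39 | F 39-40 |
Completion: A=27  B=31  C=32  D=34  E=18  F=40  G=39
Turnaround (C−A): A=27  B=31  C=32  D=34  E=18  F=40  G=39
Waiting times: A=22, B=23, C=27, D=28, E=16, F=31, G=34
Average waiting = (22+23+27+28+16+31+34) / 7 = 181/7 = 25.86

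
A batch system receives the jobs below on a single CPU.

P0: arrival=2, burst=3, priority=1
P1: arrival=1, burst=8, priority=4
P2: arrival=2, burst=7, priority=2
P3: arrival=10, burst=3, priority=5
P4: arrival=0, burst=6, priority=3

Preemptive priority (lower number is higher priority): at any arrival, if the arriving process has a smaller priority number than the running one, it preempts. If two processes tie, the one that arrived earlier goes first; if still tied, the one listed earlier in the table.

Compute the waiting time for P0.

0

Gantt: | P4 0-2 | P0 2-5 | P2 5-12 | P4 12-16 | P1 16-24 | P3 24-27 |
Completion: P0=5  P1=24  P2=12  P3=27  P4=16
Turnaround (C−A): P0=3  P1=23  P2=10  P3=17  P4=16
Waiting(P0) = turnaround − burst = 3 − 3 = 0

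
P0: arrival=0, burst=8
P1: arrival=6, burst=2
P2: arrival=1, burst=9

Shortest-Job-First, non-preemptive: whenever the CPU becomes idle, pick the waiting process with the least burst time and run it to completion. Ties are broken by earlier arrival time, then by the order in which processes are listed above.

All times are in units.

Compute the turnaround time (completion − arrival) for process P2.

Timeline: | P0 0-8 | P1 8-10 | P2 10-19 |
Completion: P0=8  P1=10  P2=19
Turnaround (C−A): P0=8  P1=4  P2=18
Turnaround(P2) = completion − arrival = 19 − 1 = 18

18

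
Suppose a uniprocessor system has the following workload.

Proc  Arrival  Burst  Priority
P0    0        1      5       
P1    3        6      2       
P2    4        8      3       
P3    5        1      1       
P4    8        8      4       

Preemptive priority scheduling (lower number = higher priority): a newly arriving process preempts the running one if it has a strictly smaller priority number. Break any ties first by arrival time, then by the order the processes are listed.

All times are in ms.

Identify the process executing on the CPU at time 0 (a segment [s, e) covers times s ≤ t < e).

P0

Gantt: | P0 0-1 | idle 1-3 | P1 3-5 | P3 5-6 | P1 6-10 | P2 10-18 | P4 18-26 |
Completion: P0=1  P1=10  P2=18  P3=6  P4=26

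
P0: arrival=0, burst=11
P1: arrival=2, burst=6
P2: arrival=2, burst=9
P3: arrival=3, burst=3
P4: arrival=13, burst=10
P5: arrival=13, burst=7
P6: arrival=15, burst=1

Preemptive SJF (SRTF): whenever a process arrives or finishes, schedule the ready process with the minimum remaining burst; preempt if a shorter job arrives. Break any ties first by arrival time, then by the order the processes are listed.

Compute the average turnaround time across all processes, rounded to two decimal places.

16.86

Gantt: | P0 0-2 | P1 2-3 | P3 3-6 | P1 6-11 | P0 11-15 | P6 15-16 | P0 16-21 | P5 21-28 | P2 28-37 | P4 37-47 |
Completion: P0=21  P1=11  P2=37  P3=6  P4=47  P5=28  P6=16
Turnaround (C−A): P0=21  P1=9  P2=35  P3=3  P4=34  P5=15  P6=1
Turnaround times: P0=21, P1=9, P2=35, P3=3, P4=34, P5=15, P6=1
Average turnaround = (21+9+35+3+34+15+1) / 7 = 118/7 = 16.86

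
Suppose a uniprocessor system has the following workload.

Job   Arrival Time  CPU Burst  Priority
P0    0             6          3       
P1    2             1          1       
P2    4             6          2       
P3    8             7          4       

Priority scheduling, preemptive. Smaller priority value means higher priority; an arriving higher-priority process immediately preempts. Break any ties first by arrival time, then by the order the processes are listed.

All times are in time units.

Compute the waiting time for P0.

Schedule: | P0 0-2 | P1 2-3 | P0 3-4 | P2 4-10 | P0 10-13 | P3 13-20 |
Completion: P0=13  P1=3  P2=10  P3=20
Waiting(P0) = turnaround − burst = 13 − 6 = 7

7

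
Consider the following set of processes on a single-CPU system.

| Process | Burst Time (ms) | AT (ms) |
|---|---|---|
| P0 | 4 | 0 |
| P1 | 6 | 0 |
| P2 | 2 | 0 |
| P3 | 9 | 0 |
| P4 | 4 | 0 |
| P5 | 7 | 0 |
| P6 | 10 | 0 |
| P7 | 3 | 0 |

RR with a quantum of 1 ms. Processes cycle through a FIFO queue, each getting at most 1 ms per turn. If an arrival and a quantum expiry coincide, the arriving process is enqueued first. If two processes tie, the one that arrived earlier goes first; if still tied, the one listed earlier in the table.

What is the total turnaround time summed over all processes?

Schedule: | P0 0-1 | P1 1-2 | P2 2-3 | P3 3-4 | P4 4-5 | P5 5-6 | P6 6-7 | P7 7-8 | P0 8-9 | P1 9-10 | P2 10-11 | P3 11-12 | P4 12-13 | P5 13-14 | P6 14-15 | P7 15-16 | P0 16-17 | P1 17-18 | P3 18-19 | P4 19-20 | P5 20-21 | P6 21-22 | P7 22-23 | P0 23-24 | P1 24-25 | P3 25-26 | P4 26-27 | P5 27-28 | P6 28-29 | P1 29-30 | P3 30-31 | P5 31-32 | P6 32-33 | P1 33-34 | P3 34-35 | P5 35-36 | P6 36-37 | P3 37-38 | P5 38-39 | P6 39-40 | P3 40-41 | P6 41-42 | P3 42-43 | P6 43-45 |
Completion: P0=24  P1=34  P2=11  P3=43  P4=27  P5=39  P6=45  P7=23
Turnaround (C−A): P0=24  P1=34  P2=11  P3=43  P4=27  P5=39  P6=45  P7=23
Turnaround = completion − arrival: P0=24, P1=34, P2=11, P3=43, P4=27, P5=39, P6=45, P7=23
Total turnaround = 24 + 34 + 11 + 43 + 27 + 39 + 45 + 23 = 246

246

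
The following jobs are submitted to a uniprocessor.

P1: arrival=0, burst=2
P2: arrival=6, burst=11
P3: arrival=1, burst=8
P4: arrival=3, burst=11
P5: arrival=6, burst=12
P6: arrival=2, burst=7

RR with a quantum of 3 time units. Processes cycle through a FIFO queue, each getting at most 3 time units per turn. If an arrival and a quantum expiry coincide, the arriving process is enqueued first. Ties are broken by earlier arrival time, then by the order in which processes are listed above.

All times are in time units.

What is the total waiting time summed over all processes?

Gantt: | P1 0-2 | P3 2-5 | P6 5-8 | P4 8-11 | P3 11-14 | P2 14-17 | P5 17-20 | P6 20-23 | P4 23-26 | P3 26-28 | P2 28-31 | P5 31-34 | P6 34-35 | P4 35-38 | P2 38-41 | P5 41-44 | P4 44-46 | P2 46-48 | P5 48-51 |
Completion: P1=2  P2=48  P3=28  P4=46  P5=51  P6=35
Turnaround (C−A): P1=2  P2=42  P3=27  P4=43  P5=45  P6=33
Waiting = turnaround − burst: P1=0, P2=31, P3=19, P4=32, P5=33, P6=26
Total waiting = 0 + 31 + 19 + 32 + 33 + 26 = 141

141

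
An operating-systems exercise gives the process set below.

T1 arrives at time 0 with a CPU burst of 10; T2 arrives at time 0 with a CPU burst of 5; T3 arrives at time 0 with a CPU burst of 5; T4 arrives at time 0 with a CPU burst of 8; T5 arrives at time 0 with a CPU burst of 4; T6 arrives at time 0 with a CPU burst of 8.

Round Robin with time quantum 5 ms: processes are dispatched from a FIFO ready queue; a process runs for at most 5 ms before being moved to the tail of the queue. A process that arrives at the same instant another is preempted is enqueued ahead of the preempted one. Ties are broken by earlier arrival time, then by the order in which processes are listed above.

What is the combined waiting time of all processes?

120

Schedule: | T1 0-5 | T2 5-10 | T3 10-15 | T4 15-20 | T5 20-24 | T6 24-29 | T1 29-34 | T4 34-37 | T6 37-40 |
Completion: T1=34  T2=10  T3=15  T4=37  T5=24  T6=40
Waiting = turnaround − burst: T1=24, T2=5, T3=10, T4=29, T5=20, T6=32
Total waiting = 24 + 5 + 10 + 29 + 20 + 32 = 120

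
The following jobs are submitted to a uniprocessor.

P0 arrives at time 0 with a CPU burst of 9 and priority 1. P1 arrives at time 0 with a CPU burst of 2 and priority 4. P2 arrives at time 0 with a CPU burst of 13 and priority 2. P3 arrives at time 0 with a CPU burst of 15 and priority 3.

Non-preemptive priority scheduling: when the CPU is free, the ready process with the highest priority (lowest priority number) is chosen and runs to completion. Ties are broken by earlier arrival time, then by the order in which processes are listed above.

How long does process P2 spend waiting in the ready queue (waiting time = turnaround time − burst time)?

9

Gantt: | P0 0-9 | P2 9-22 | P3 22-37 | P1 37-39 |
Completion: P0=9  P1=39  P2=22  P3=37
Turnaround (C−A): P0=9  P1=39  P2=22  P3=37
Waiting(P2) = turnaround − burst = 22 − 13 = 9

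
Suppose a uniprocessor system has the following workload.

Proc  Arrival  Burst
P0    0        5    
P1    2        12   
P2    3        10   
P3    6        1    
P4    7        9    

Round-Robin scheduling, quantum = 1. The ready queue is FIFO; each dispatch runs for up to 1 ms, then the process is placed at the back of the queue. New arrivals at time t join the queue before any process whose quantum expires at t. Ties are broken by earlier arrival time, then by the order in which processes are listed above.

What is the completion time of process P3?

Schedule: | P0 0-2 | P1 2-3 | P0 3-4 | P2 4-5 | P1 5-6 | P0 6-7 | P2 7-8 | P3 8-9 | P1 9-10 | P4 10-11 | P0 11-12 | P2 12-13 | P1 13-14 | P4 14-15 | P2 15-16 | P1 16-17 | P4 17-18 | P2 18-19 | P1 19-20 | P4 20-21 | P2 21-22 | P1 22-23 | P4 23-24 | P2 24-25 | P1 25-26 | P4 26-27 | P2 27-28 | P1 28-29 | P4 29-30 | P2 30-31 | P1 31-32 | P4 32-33 | P2 33-34 | P1 34-35 | P4 35-36 | P1 36-37 |
Completion: P0=12  P1=37  P2=34  P3=9  P4=36

9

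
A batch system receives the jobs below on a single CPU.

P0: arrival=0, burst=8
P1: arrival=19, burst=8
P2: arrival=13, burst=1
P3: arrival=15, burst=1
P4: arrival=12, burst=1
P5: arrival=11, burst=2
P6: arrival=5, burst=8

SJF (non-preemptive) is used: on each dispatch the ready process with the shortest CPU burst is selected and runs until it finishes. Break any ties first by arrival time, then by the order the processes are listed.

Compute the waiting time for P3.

3

Gantt: | P0 0-8 | P6 8-16 | P4 16-17 | P2 17-18 | P3 18-19 | P5 19-21 | P1 21-29 |
Completion: P0=8  P1=29  P2=18  P3=19  P4=17  P5=21  P6=16
Turnaround (C−A): P0=8  P1=10  P2=5  P3=4  P4=5  P5=10  P6=11
Waiting(P3) = turnaround − burst = 4 − 1 = 3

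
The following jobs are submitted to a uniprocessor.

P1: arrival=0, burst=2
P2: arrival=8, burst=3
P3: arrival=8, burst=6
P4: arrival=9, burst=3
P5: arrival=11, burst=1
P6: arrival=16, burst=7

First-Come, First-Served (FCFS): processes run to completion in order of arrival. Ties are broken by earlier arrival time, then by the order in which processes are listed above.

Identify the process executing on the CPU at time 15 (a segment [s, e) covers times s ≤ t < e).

P3

Schedule: | P1 0-2 | idle 2-8 | P2 8-11 | P3 11-17 | P4 17-20 | P5 20-21 | P6 21-28 |
Completion: P1=2  P2=11  P3=17  P4=20  P5=21  P6=28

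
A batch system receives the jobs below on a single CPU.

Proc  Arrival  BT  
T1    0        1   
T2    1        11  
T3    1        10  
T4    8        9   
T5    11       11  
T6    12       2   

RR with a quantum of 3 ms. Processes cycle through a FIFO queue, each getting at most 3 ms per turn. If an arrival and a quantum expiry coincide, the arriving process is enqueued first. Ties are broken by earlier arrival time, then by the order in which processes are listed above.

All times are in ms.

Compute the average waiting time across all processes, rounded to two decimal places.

Timeline: | T1 0-1 | T2 1-4 | T3 4-7 | T2 7-10 | T3 10-13 | T4 13-16 | T2 16-19 | T5 19-22 | T6 22-24 | T3 24-27 | T4 27-30 | T2 30-32 | T5 32-35 | T3 35-36 | T4 36-39 | T5 39-44 |
Completion: T1=1  T2=32  T3=36  T4=39  T5=44  T6=24
Turnaround (C−A): T1=1  T2=31  T3=35  T4=31  T5=33  T6=12
Waiting times: T1=0, T2=20, T3=25, T4=22, T5=22, T6=10
Average waiting = (0+20+25+22+22+10) / 6 = 99/6 = 16.50

16.50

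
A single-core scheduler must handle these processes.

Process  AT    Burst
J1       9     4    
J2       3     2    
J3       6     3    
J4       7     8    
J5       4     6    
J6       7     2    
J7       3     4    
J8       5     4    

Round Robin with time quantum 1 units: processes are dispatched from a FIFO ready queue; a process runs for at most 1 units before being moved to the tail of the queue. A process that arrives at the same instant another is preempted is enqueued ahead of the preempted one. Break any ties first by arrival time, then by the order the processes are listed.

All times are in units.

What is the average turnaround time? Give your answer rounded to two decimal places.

19.50

Gantt: | idle 0-3 | J2 3-4 | J7 4-5 | J5 5-6 | J2 6-7 | J8 7-8 | J7 8-9 | J3 9-10 | J5 10-11 | J4 11-12 | J6 12-13 | J8 13-14 | J1 14-15 | J7 15-16 | J3 16-17 | J5 17-18 | J4 18-19 | J6 19-20 | J8 20-21 | J1 21-22 | J7 22-23 | J3 23-24 | J5 24-25 | J4 25-26 | J8 26-27 | J1 27-28 | J5 28-29 | J4 29-30 | J1 30-31 | J5 31-32 | J4 32-36 |
Completion: J1=31  J2=7  J3=24  J4=36  J5=32  J6=20  J7=23  J8=27
Turnaround (C−A): J1=22  J2=4  J3=18  J4=29  J5=28  J6=13  J7=20  J8=22
Turnaround times: J1=22, J2=4, J3=18, J4=29, J5=28, J6=13, J7=20, J8=22
Average turnaround = (22+4+18+29+28+13+20+22) / 8 = 156/8 = 19.50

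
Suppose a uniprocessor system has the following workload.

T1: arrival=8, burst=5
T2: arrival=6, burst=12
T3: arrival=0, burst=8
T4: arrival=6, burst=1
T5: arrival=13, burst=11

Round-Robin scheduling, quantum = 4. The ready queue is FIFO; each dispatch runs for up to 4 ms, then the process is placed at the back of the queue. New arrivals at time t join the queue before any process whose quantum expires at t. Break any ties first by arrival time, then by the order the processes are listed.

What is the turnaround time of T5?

Gantt: | T3 0-8 | T2 8-12 | T4 12-13 | T1 13-17 | T2 17-21 | T5 21-25 | T1 25-26 | T2 26-30 | T5 30-37 |
Completion: T1=26  T2=30  T3=8  T4=13  T5=37
Turnaround(T5) = completion − arrival = 37 − 13 = 24

24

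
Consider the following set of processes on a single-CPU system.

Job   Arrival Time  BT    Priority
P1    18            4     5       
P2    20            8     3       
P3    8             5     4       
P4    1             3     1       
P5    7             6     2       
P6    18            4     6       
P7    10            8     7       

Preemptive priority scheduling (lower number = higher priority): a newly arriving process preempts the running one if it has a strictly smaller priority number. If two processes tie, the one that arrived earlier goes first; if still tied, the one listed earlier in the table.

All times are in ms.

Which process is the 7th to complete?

P7

Gantt: | idle 0-1 | P4 1-4 | idle 4-7 | P5 7-13 | P3 13-18 | P1 18-20 | P2 20-28 | P1 28-30 | P6 30-34 | P7 34-42 |
Completion: P1=30  P2=28  P3=18  P4=4  P5=13  P6=34  P7=42
Turnaround (C−A): P1=12  P2=8  P3=10  P4=3  P5=6  P6=16  P7=32
Finish order: P4 → P5 → P3 → P2 → P1 → P6 → P7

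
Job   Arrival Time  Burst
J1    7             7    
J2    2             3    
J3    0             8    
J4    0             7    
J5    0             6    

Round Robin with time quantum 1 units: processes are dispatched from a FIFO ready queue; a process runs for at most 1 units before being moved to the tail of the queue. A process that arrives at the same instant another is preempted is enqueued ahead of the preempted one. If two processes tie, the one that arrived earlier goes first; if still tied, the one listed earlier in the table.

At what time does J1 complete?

31

Timeline: | J3 0-1 | J4 1-2 | J5 2-3 | J3 3-4 | J2 4-5 | J4 5-6 | J5 6-7 | J3 7-8 | J2 8-9 | J4 9-10 | J1 10-11 | J5 11-12 | J3 12-13 | J2 13-14 | J4 14-15 | J1 15-16 | J5 16-17 | J3 17-18 | J4 18-19 | J1 19-20 | J5 20-21 | J3 21-22 | J4 22-23 | J1 23-24 | J5 24-25 | J3 25-26 | J4 26-27 | J1 27-28 | J3 28-29 | J1 29-31 |
Completion: J1=31  J2=14  J3=29  J4=27  J5=25
Turnaround (C−A): J1=24  J2=12  J3=29  J4=27  J5=25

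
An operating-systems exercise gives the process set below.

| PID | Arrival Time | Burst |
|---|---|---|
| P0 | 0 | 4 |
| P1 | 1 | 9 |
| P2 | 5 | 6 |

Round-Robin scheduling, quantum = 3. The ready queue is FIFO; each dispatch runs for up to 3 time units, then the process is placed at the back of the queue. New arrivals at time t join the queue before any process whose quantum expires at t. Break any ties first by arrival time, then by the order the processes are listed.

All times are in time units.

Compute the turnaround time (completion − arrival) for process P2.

11

Gantt: | P0 0-3 | P1 3-6 | P0 6-7 | P2 7-10 | P1 10-13 | P2 13-16 | P1 16-19 |
Completion: P0=7  P1=19  P2=16
Turnaround(P2) = completion − arrival = 16 − 5 = 11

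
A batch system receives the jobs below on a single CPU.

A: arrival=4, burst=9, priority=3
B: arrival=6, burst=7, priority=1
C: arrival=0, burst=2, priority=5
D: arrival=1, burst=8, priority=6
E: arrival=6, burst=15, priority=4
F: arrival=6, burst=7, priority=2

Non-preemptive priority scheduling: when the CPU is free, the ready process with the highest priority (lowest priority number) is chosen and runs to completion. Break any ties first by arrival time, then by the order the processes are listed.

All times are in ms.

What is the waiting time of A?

Gantt: | C 0-2 | D 2-10 | B 10-17 | F 17-24 | A 24-33 | E 33-48 |
Completion: A=33  B=17  C=2  D=10  E=48  F=24
Turnaround (C−A): A=29  B=11  C=2  D=9  E=42  F=18
Waiting(A) = turnaround − burst = 29 − 9 = 20

20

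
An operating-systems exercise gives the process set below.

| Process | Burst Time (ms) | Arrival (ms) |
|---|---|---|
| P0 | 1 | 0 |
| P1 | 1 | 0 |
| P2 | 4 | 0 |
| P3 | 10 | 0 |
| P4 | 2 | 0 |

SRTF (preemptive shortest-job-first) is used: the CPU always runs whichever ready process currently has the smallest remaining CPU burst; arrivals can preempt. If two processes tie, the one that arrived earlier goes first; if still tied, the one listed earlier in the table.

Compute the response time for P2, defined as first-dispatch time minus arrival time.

Gantt: | P0 0-1 | P1 1-2 | P4 2-4 | P2 4-8 | P3 8-18 |
Completion: P0=1  P1=2  P2=8  P3=18  P4=4
Response(P2) = first start − arrival = 4 − 0 = 4

4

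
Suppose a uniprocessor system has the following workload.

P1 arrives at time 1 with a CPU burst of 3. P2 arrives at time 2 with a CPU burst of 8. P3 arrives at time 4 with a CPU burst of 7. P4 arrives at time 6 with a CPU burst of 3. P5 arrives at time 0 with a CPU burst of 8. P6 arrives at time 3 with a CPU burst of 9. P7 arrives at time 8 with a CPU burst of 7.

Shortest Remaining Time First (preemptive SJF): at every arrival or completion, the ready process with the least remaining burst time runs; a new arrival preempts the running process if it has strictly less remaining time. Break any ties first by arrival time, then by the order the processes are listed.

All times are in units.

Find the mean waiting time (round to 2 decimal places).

Schedule: | P5 0-1 | P1 1-4 | P5 4-6 | P4 6-9 | P5 9-14 | P3 14-21 | P7 21-28 | P2 28-36 | P6 36-45 |
Completion: P1=4  P2=36  P3=21  P4=9  P5=14  P6=45  P7=28
Turnaround (C−A): P1=3  P2=34  P3=17  P4=3  P5=14  P6=42  P7=20
Waiting times: P1=0, P2=26, P3=10, P4=0, P5=6, P6=33, P7=13
Average waiting = (0+26+10+0+6+33+13) / 7 = 88/7 = 12.57

12.57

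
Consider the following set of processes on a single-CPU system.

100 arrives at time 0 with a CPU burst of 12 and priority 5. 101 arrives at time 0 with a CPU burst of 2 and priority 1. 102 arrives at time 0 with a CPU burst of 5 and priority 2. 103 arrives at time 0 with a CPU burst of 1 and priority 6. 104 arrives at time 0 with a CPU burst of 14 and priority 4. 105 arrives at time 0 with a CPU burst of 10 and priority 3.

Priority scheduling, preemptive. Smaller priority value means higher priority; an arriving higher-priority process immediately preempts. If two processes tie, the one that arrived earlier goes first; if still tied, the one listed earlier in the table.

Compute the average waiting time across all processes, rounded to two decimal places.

16.67

Gantt: | 101 0-2 | 102 2-7 | 105 7-17 | 104 17-31 | 100 31-43 | 103 43-44 |
Completion: 100=43  101=2  102=7  103=44  104=31  105=17
Waiting times: 100=31, 101=0, 102=2, 103=43, 104=17, 105=7
Average waiting = (31+0+2+43+17+7) / 6 = 100/6 = 16.67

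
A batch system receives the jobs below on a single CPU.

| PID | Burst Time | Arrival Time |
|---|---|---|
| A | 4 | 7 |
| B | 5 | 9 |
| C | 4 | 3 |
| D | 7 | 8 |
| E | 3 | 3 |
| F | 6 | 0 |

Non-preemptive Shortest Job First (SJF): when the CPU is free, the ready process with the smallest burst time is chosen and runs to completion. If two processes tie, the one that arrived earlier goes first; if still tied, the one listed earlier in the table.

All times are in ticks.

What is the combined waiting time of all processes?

Gantt: | F 0-6 | E 6-9 | C 9-13 | A 13-17 | B 17-22 | D 22-29 |
Completion: A=17  B=22  C=13  D=29  E=9  F=6
Turnaround (C−A): A=10  B=13  C=10  D=21  E=6  F=6
Waiting = turnaround − burst: A=6, B=8, C=6, D=14, E=3, F=0
Total waiting = 6 + 8 + 6 + 14 + 3 + 0 = 37

37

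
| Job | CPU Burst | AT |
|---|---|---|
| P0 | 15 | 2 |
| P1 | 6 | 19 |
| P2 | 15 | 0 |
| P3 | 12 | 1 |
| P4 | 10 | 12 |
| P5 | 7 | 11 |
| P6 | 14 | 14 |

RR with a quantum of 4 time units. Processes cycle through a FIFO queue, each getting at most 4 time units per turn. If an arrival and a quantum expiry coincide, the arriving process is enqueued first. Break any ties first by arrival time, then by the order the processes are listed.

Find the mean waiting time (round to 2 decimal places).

Timeline: | P2 0-4 | P3 4-8 | P0 8-12 | P2 12-16 | P3 16-20 | P5 20-24 | P4 24-28 | P0 28-32 | P6 32-36 | P2 36-40 | P1 40-44 | P3 44-48 | P5 48-51 | P4 51-55 | P0 55-59 | P6 59-63 | P2 63-66 | P1 66-68 | P4 68-70 | P0 70-73 | P6 73-79 |
Completion: P0=73  P1=68  P2=66  P3=48  P4=70  P5=51  P6=79
Turnaround (C−A): P0=71  P1=49  P2=66  P3=47  P4=58  P5=40  P6=65
Waiting times: P0=56, P1=43, P2=51, P3=35, P4=48, P5=33, P6=51
Average waiting = (56+43+51+35+48+33+51) / 7 = 317/7 = 45.29

45.29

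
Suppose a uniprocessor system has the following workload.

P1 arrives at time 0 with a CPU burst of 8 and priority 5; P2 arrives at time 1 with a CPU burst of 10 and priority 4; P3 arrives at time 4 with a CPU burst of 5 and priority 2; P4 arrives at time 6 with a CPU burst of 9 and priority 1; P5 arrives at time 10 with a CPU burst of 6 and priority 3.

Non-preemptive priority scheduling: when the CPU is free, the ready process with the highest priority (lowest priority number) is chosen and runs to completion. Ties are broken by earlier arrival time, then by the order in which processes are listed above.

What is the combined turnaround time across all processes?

Timeline: | P1 0-8 | P4 8-17 | P3 17-22 | P5 22-28 | P2 28-38 |
Completion: P1=8  P2=38  P3=22  P4=17  P5=28
Turnaround = completion − arrival: P1=8, P2=37, P3=18, P4=11, P5=18
Total turnaround = 8 + 37 + 18 + 11 + 18 = 92

92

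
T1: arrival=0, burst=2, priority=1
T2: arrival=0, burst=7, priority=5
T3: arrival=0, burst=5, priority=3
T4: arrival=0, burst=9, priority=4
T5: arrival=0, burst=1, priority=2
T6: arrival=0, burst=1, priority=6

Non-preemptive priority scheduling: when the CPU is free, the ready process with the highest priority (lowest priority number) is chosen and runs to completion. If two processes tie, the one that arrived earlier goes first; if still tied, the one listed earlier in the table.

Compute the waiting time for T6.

Timeline: | T1 0-2 | T5 2-3 | T3 3-8 | T4 8-17 | T2 17-24 | T6 24-25 |
Completion: T1=2  T2=24  T3=8  T4=17  T5=3  T6=25
Turnaround (C−A): T1=2  T2=24  T3=8  T4=17  T5=3  T6=25
Waiting(T6) = turnaround − burst = 25 − 1 = 24

24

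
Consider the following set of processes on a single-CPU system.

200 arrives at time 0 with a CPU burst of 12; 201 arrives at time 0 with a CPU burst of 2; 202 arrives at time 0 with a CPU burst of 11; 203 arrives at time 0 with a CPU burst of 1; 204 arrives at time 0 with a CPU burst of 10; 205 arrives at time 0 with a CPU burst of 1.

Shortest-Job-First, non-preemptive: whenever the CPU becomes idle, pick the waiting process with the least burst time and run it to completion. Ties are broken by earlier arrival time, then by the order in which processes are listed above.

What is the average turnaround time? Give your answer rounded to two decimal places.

Gantt: | 203 0-1 | 205 1-2 | 201 2-4 | 204 4-14 | 202 14-25 | 200 25-37 |
Completion: 200=37  201=4  202=25  203=1  204=14  205=2
Turnaround (C−A): 200=37  201=4  202=25  203=1  204=14  205=2
Turnaround times: 200=37, 201=4, 202=25, 203=1, 204=14, 205=2
Average turnaround = (37+4+25+1+14+2) / 6 = 83/6 = 13.83

13.83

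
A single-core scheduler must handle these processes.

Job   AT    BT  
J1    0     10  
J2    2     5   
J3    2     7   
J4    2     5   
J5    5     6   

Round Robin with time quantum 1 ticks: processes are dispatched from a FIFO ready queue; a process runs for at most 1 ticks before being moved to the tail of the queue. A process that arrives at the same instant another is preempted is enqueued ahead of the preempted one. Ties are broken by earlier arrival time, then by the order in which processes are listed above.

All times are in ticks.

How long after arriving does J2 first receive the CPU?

0

Schedule: | J1 0-2 | J2 2-3 | J3 3-4 | J4 4-5 | J1 5-6 | J2 6-7 | J3 7-8 | J5 8-9 | J4 9-10 | J1 10-11 | J2 11-12 | J3 12-13 | J5 13-14 | J4 14-15 | J1 15-16 | J2 16-17 | J3 17-18 | J5 18-19 | J4 19-20 | J1 20-21 | J2 21-22 | J3 22-23 | J5 23-24 | J4 24-25 | J1 25-26 | J3 26-27 | J5 27-28 | J1 28-29 | J3 29-30 | J5 30-31 | J1 31-33 |
Completion: J1=33  J2=22  J3=30  J4=25  J5=31
Turnaround (C−A): J1=33  J2=20  J3=28  J4=23  J5=26
Response(J2) = first start − arrival = 2 − 2 = 0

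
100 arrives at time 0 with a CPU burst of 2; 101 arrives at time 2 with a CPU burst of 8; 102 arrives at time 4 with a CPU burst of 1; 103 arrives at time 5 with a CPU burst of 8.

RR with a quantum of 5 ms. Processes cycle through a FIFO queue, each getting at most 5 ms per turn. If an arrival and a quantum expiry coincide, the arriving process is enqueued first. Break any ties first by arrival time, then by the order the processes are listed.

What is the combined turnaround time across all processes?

34

Schedule: | 100 0-2 | 101 2-7 | 102 7-8 | 103 8-13 | 101 13-16 | 103 16-19 |
Completion: 100=2  101=16  102=8  103=19
Turnaround = completion − arrival: 100=2, 101=14, 102=4, 103=14
Total turnaround = 2 + 14 + 4 + 14 = 34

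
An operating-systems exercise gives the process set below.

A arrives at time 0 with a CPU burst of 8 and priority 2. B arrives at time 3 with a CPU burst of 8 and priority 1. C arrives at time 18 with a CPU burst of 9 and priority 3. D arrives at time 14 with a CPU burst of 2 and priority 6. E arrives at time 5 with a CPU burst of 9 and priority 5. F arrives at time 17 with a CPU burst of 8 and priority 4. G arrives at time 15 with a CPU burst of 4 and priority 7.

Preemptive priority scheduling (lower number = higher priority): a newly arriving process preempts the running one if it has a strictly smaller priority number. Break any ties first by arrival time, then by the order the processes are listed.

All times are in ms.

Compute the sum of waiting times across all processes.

Schedule: | A 0-3 | B 3-11 | A 11-16 | E 16-17 | F 17-18 | C 18-27 | F 27-34 | E 34-42 | D 42-44 | G 44-48 |
Completion: A=16  B=11  C=27  D=44  E=42  F=34  G=48
Turnaround (C−A): A=16  B=8  C=9  D=30  E=37  F=17  G=33
Waiting = turnaround − burst: A=8, B=0, C=0, D=28, E=28, F=9, G=29
Total waiting = 8 + 0 + 0 + 28 + 28 + 9 + 29 = 102

102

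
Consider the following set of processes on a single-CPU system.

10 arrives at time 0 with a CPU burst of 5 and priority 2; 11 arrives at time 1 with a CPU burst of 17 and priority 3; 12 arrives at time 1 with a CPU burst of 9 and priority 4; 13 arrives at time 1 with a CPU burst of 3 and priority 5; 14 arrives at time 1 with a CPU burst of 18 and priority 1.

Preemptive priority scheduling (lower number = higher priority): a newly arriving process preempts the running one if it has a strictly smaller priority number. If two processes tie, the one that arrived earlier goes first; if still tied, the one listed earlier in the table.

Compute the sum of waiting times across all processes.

Schedule: | 10 0-1 | 14 1-19 | 10 19-23 | 11 23-40 | 12 40-49 | 13 49-52 |
Completion: 10=23  11=40  12=49  13=52  14=19
Turnaround (C−A): 10=23  11=39  12=48  13=51  14=18
Waiting = turnaround − burst: 10=18, 11=22, 12=39, 13=48, 14=0
Total waiting = 18 + 22 + 39 + 48 + 0 = 127

127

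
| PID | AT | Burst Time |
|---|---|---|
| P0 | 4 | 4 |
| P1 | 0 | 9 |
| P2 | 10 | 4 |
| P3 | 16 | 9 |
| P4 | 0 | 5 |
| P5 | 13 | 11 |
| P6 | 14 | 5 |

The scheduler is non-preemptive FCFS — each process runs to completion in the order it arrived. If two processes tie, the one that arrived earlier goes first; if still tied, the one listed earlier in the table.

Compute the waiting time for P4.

9

Gantt: | P1 0-9 | P4 9-14 | P0 14-18 | P2 18-22 | P5 22-33 | P6 33-38 | P3 38-47 |
Completion: P0=18  P1=9  P2=22  P3=47  P4=14  P5=33  P6=38
Turnaround (C−A): P0=14  P1=9  P2=12  P3=31  P4=14  P5=20  P6=24
Waiting(P4) = turnaround − burst = 14 − 5 = 9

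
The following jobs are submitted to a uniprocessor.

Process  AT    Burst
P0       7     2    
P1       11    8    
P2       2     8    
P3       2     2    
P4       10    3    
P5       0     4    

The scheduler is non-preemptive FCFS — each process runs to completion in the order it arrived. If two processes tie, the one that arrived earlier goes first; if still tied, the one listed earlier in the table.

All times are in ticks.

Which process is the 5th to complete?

P4

Schedule: | P5 0-4 | P2 4-12 | P3 12-14 | P0 14-16 | P4 16-19 | P1 19-27 |
Completion: P0=16  P1=27  P2=12  P3=14  P4=19  P5=4
Finish order: P5 → P2 → P3 → P0 → P4 → P1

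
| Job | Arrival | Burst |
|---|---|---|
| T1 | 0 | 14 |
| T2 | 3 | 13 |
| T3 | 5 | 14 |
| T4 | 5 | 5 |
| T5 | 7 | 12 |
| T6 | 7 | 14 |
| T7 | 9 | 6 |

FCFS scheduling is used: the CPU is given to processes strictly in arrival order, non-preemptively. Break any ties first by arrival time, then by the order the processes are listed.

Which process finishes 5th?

T5

Schedule: | T1 0-14 | T2 14-27 | T3 27-41 | T4 41-46 | T5 46-58 | T6 58-72 | T7 72-78 |
Completion: T1=14  T2=27  T3=41  T4=46  T5=58  T6=72  T7=78
Finish order: T1 → T2 → T3 → T4 → T5 → T6 → T7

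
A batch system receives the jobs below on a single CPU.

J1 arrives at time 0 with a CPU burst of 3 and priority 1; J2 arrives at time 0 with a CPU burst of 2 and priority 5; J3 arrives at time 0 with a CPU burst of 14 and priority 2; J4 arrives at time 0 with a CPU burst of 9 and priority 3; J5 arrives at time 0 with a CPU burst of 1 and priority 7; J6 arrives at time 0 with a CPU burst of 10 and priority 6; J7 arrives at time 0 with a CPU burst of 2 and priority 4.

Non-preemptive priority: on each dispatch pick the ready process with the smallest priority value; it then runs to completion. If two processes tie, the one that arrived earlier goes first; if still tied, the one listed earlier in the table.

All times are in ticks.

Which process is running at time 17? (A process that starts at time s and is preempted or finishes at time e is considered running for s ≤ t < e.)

Schedule: | J1 0-3 | J3 3-17 | J4 17-26 | J7 26-28 | J2 28-30 | J6 30-40 | J5 40-41 |
Completion: J1=3  J2=30  J3=17  J4=26  J5=41  J6=40  J7=28
Turnaround (C−A): J1=3  J2=30  J3=17  J4=26  J5=41  J6=40  J7=28

J4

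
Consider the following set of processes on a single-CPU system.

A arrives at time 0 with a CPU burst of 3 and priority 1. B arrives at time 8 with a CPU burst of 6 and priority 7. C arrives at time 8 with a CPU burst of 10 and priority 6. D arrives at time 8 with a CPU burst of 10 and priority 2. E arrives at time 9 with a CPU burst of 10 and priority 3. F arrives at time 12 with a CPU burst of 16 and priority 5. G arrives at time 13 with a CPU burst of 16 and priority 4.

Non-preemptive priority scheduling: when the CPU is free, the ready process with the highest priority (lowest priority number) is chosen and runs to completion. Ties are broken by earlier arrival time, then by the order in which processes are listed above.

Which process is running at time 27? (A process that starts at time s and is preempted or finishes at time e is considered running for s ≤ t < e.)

Schedule: | A 0-3 | idle 3-8 | D 8-18 | E 18-28 | G 28-44 | F 44-60 | C 60-70 | B 70-76 |
Completion: A=3  B=76  C=70  D=18  E=28  F=60  G=44
Turnaround (C−A): A=3  B=68  C=62  D=10  E=19  F=48  G=31

E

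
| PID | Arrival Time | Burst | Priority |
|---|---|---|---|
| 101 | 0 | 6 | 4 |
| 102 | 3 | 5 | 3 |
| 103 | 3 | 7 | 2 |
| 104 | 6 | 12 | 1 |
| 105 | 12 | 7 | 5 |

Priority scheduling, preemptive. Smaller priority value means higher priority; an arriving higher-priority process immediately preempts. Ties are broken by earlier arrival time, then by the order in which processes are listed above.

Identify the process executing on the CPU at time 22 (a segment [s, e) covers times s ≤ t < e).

102

Timeline: | 101 0-3 | 103 3-6 | 104 6-18 | 103 18-22 | 102 22-27 | 101 27-30 | 105 30-37 |
Completion: 101=30  102=27  103=22  104=18  105=37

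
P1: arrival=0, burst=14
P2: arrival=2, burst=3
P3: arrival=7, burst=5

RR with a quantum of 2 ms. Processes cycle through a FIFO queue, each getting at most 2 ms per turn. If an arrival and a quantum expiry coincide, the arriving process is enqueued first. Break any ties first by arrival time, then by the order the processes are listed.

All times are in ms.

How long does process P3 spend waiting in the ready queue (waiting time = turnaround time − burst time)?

Schedule: | P1 0-2 | P2 2-4 | P1 4-6 | P2 6-7 | P1 7-9 | P3 9-11 | P1 11-13 | P3 13-15 | P1 15-17 | P3 17-18 | P1 18-22 |
Completion: P1=22  P2=7  P3=18
Turnaround (C−A): P1=22  P2=5  P3=11
Waiting(P3) = turnaround − burst = 11 − 5 = 6

6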